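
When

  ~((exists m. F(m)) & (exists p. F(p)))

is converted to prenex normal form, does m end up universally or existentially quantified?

Move each ¬ inward, flipping quantifiers it crosses:
  (forall m. ~F(m)) | (forall p. ~F(p))
Finally move all quantifiers to the prefix:
  forall m. forall p. (~F(m) | ~F(p))
The quantifier exists m sits under an odd number of negations, so it flips to forall m.

universal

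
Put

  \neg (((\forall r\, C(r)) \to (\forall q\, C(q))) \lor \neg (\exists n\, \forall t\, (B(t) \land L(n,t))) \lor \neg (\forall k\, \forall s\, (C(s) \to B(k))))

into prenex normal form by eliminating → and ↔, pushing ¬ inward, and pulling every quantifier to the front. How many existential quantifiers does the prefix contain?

Rewrite implications/biconditionals: A → B as ¬A ∨ B.
  \neg (\neg (\forall r\, C(r)) \lor (\forall q\, C(q)) \lor \neg (\exists n\, \forall t\, (B(t) \land L(n,t))) \lor \neg (\forall k\, \forall s\, (\neg C(s) \lor B(k))))
Push ¬ through the quantifiers and connectives to reach negation normal form:
  (\forall r\, C(r)) \land (\exists q\, \neg C(q)) \land (\exists n\, \forall t\, (B(t) \land L(n,t))) \land (\forall k\, \forall s\, (\neg C(s) \lor B(k)))
Finally move all quantifiers to the prefix:
  \forall r\, \exists q\, \exists n\, \forall t\, \forall k\, \forall s\, (C(r) \land \neg C(q) \land B(t) \land L(n,t) \land (\neg C(s) \lor B(k)))
The prefix is \forall r \exists q \exists n \forall t \forall k \forall s: 4 universal, 2 existential.

2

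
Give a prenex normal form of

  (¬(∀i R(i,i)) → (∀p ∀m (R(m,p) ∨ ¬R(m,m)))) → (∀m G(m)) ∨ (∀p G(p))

∃i ∃p ∃m ∀w1 ∀u1 (¬R(i,i) ∧ ¬R(m,p) ∧ R(m,m) ∨ G(w1) ∨ G(u1))

Rewrite implications/biconditionals: A → B as ¬A ∨ B.
  ¬(¬¬(∀i R(i,i)) ∨ (∀p ∀m (R(m,p) ∨ ¬R(m,m)))) ∨ (∀m G(m)) ∨ (∀p G(p))
Push ¬ through the quantifiers and connectives to reach negation normal form:
  (∃i ¬R(i,i)) ∧ (∃p ∃m (¬R(m,p) ∧ R(m,m))) ∨ (∀m G(m)) ∨ (∀p G(p))
Rename bound variables to avoid capture: m↦w1, p↦u1.
  (∃i ¬R(i,i)) ∧ (∃p ∃m (¬R(m,p) ∧ R(m,m))) ∨ (∀w1 G(w1)) ∨ (∀u1 G(u1))
Finally move all quantifiers to the prefix:
  ∃i ∃p ∃m ∀w1 ∀u1 (¬R(i,i) ∧ ¬R(m,p) ∧ R(m,m) ∨ G(w1) ∨ G(u1))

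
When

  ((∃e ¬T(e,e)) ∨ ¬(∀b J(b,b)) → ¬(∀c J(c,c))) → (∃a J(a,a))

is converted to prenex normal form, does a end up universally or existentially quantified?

existential

First replace A → B with ¬A ∨ B.
  ¬(¬((∃e ¬T(e,e)) ∨ ¬(∀b J(b,b))) ∨ ¬(∀c J(c,c))) ∨ (∃a J(a,a))
Drive negations inward (¬∀x A ≡ ∃x ¬A, ¬∃x A ≡ ∀x ¬A, De Morgan for ∧/∨):
  ((∃e ¬T(e,e)) ∨ (∃b ¬J(b,b))) ∧ (∀c J(c,c)) ∨ (∃a J(a,a))
Finally move all quantifiers to the prefix:
  ∃e ∃b ∀c ∃a ((¬T(e,e) ∨ ¬J(b,b)) ∧ J(c,c) ∨ J(a,a))
The quantifier ∃a sits under an even number of negations (counting the antecedent side of each →), so it remains existential.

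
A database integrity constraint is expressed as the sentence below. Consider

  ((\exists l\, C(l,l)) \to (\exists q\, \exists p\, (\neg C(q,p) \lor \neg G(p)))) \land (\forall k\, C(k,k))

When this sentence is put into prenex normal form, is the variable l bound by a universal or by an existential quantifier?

Rewrite implications/biconditionals: A → B as ¬A ∨ B.
  (\neg (\exists l\, C(l,l)) \lor (\exists q\, \exists p\, (\neg C(q,p) \lor \neg G(p)))) \land (\forall k\, C(k,k))
Push ¬ through the quantifiers and connectives to reach negation normal form:
  ((\forall l\, \neg C(l,l)) \lor (\exists q\, \exists p\, (\neg C(q,p) \lor \neg G(p)))) \land (\forall k\, C(k,k))
All bound variables are already distinct, so no renaming is needed.
Extract every quantifier outward, since the variables are now distinct and don't occur free across branches:
  \forall l\, \exists q\, \exists p\, \forall k\, ((\neg C(l,l) \lor \neg C(q,p) \lor \neg G(p)) \land C(k,k))
The quantifier \exists l sits under an odd number of negations (counting the antecedent side of each →), so it flips to \forall l.

universal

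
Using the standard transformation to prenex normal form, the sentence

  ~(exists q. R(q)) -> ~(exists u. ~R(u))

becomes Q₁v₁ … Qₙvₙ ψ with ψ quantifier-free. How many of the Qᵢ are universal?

Rewrite implications/biconditionals: A → B as ¬A ∨ B.
  ~~(exists q. R(q)) | ~(exists u. ~R(u))
Push ¬ through the quantifiers and connectives to reach negation normal form:
  (exists q. R(q)) | (forall u. R(u))
All bound variables are already distinct, so no renaming is needed.
Pull the quantifiers to the front (each side's bound variable is not free in the other side):
  exists q. forall u. (R(q) | R(u))
The prefix is exists q forall u: 1 universal, 1 existential.

1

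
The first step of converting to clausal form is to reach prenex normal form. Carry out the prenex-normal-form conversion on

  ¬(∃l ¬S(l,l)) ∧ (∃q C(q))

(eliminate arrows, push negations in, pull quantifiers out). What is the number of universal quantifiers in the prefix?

1

Drive negations inward (¬∀x A ≡ ∃x ¬A, ¬∃x A ≡ ∀x ¬A, De Morgan for ∧/∨):
  (∀l S(l,l)) ∧ (∃q C(q))
Extract every quantifier outward, since the variables are now distinct and don't occur free across branches:
  ∀l ∃q (S(l,l) ∧ C(q))
The prefix is ∀l ∃q: 1 universal, 1 existential.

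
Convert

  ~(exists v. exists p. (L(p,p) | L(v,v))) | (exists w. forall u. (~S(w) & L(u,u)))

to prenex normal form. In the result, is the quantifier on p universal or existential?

universal

Move each ¬ inward, flipping quantifiers it crosses:
  (forall v. forall p. (~L(p,p) & ~L(v,v))) | (exists w. forall u. (~S(w) & L(u,u)))
Finally move all quantifiers to the prefix:
  forall v. forall p. exists w. forall u. (~L(p,p) & ~L(v,v) | ~S(w) & L(u,u))
The quantifier exists p sits under an odd number of negations, so it flips to forall p.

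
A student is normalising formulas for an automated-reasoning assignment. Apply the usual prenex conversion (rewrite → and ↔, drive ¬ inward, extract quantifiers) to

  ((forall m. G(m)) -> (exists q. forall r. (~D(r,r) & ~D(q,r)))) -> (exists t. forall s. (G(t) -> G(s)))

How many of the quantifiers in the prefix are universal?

3

Eliminate → and ↔ using ¬ and ∨.
  ~(~(forall m. G(m)) | (exists q. forall r. (~D(r,r) & ~D(q,r)))) | (exists t. forall s. (~G(t) | G(s)))
Push ¬ through the quantifiers and connectives to reach negation normal form:
  (forall m. G(m)) & (forall q. exists r. (D(r,r) | D(q,r))) | (exists t. forall s. (~G(t) | G(s)))
All bound variables are already distinct, so no renaming is needed.
Pull the quantifiers to the front (each side's bound variable is not free in the other side):
  forall m. forall q. exists r. exists t. forall s. (G(m) & (D(r,r) | D(q,r)) | ~G(t) | G(s))
The prefix is forall m forall q exists r exists t forall s: 3 universal, 2 existential.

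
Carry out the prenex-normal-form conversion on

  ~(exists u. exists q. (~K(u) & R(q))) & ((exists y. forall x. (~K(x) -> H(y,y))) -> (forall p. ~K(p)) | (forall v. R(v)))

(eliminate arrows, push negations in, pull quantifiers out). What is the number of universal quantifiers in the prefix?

5

Eliminate → and ↔ using ¬ and ∨.
  ~(exists u. exists q. (~K(u) & R(q))) & (~(exists y. forall x. (~~K(x) | H(y,y))) | (forall p. ~K(p)) | (forall v. R(v)))
Push ¬ through the quantifiers and connectives to reach negation normal form:
  (forall u. forall q. (K(u) | ~R(q))) & ((forall y. exists x. (~K(x) & ~H(y,y))) | (forall p. ~K(p)) | (forall v. R(v)))
Pull the quantifiers to the front (each side's bound variable is not free in the other side):
  forall u. forall q. forall y. exists x. forall p. forall v. ((K(u) | ~R(q)) & (~K(x) & ~H(y,y) | ~K(p) | R(v)))
The prefix is forall u forall q forall y exists x forall p forall v: 5 universal, 1 existential.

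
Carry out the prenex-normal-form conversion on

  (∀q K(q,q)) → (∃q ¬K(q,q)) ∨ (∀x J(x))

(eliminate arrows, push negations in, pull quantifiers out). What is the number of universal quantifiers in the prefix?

Eliminate → and ↔ using ¬ and ∨.
  ¬(∀q K(q,q)) ∨ (∃q ¬K(q,q)) ∨ (∀x J(x))
Drive negations inward (¬∀x A ≡ ∃x ¬A, ¬∃x A ≡ ∀x ¬A, De Morgan for ∧/∨):
  (∃q ¬K(q,q)) ∨ (∃q ¬K(q,q)) ∨ (∀x J(x))
Standardize variables apart so no two quantifiers bind the same name: q↦u.
  (∃q ¬K(q,q)) ∨ (∃u ¬K(u,u)) ∨ (∀x J(x))
Finally move all quantifiers to the prefix:
  ∃q ∃u ∀x (¬K(q,q) ∨ ¬K(u,u) ∨ J(x))
The prefix is ∃q ∃u ∀x: 1 universal, 2 existential.

1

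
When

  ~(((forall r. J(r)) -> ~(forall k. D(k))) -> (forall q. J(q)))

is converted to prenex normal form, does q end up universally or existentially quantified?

existential

First replace A → B with ¬A ∨ B.
  ~(~(~(forall r. J(r)) | ~(forall k. D(k))) | (forall q. J(q)))
Drive negations inward (¬∀x A ≡ ∃x ¬A, ¬∃x A ≡ ∀x ¬A, De Morgan for ∧/∨):
  ((exists r. ~J(r)) | (exists k. ~D(k))) & (exists q. ~J(q))
All bound variables are already distinct, so no renaming is needed.
Extract every quantifier outward, since the variables are now distinct and don't occur free across branches:
  exists r. exists k. exists q. ((~J(r) | ~D(k)) & ~J(q))
The quantifier forall q sits under an odd number of negations (counting the antecedent side of each →), so it flips to exists q.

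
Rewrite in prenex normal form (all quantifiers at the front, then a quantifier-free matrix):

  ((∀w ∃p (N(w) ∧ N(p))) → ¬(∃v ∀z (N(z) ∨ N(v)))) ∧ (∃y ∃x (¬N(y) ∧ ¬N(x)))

∃w ∀p ∀v ∃z ∃y ∃x ((¬N(w) ∨ ¬N(p) ∨ ¬N(z) ∧ ¬N(v)) ∧ ¬N(y) ∧ ¬N(x))

Rewrite implications/biconditionals: A → B as ¬A ∨ B.
  (¬(∀w ∃p (N(w) ∧ N(p))) ∨ ¬(∃v ∀z (N(z) ∨ N(v)))) ∧ (∃y ∃x (¬N(y) ∧ ¬N(x)))
Move each ¬ inward, flipping quantifiers it crosses:
  ((∃w ∀p (¬N(w) ∨ ¬N(p))) ∨ (∀v ∃z (¬N(z) ∧ ¬N(v)))) ∧ (∃y ∃x (¬N(y) ∧ ¬N(x)))
Extract every quantifier outward, since the variables are now distinct and don't occur free across branches:
  ∃w ∀p ∀v ∃z ∃y ∃x ((¬N(w) ∨ ¬N(p) ∨ ¬N(z) ∧ ¬N(v)) ∧ ¬N(y) ∧ ¬N(x))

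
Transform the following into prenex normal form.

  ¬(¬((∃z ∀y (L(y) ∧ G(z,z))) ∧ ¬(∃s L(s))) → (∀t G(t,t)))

Rewrite implications/biconditionals: A → B as ¬A ∨ B.
  ¬(¬¬((∃z ∀y (L(y) ∧ G(z,z))) ∧ ¬(∃s L(s))) ∨ (∀t G(t,t)))
Drive negations inward (¬∀x A ≡ ∃x ¬A, ¬∃x A ≡ ∀x ¬A, De Morgan for ∧/∨):
  ((∀z ∃y (¬L(y) ∨ ¬G(z,z))) ∨ (∃s L(s))) ∧ (∃t ¬G(t,t))
Extract every quantifier outward, since the variables are now distinct and don't occur free across branches:
  ∀z ∃y ∃s ∃t ((¬L(y) ∨ ¬G(z,z) ∨ L(s)) ∧ ¬G(t,t))

∀z ∃y ∃s ∃t ((¬L(y) ∨ ¬G(z,z) ∨ L(s)) ∧ ¬G(t,t))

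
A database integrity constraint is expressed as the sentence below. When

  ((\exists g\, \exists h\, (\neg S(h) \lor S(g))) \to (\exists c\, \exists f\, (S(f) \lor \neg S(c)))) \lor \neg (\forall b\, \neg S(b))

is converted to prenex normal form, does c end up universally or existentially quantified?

Eliminate → and ↔ using ¬ and ∨.
  \neg (\exists g\, \exists h\, (\neg S(h) \lor S(g))) \lor (\exists c\, \exists f\, (S(f) \lor \neg S(c))) \lor \neg (\forall b\, \neg S(b))
Drive negations inward (¬∀x A ≡ ∃x ¬A, ¬∃x A ≡ ∀x ¬A, De Morgan for ∧/∨):
  (\forall g\, \forall h\, (S(h) \land \neg S(g))) \lor (\exists c\, \exists f\, (S(f) \lor \neg S(c))) \lor (\exists b\, S(b))
Extract every quantifier outward, since the variables are now distinct and don't occur free across branches:
  \forall g\, \forall h\, \exists c\, \exists f\, \exists b\, (S(h) \land \neg S(g) \lor S(f) \lor \neg S(c) \lor S(b))
The quantifier \exists c sits under an even number of negations (counting the antecedent side of each →), so it remains existential.

existential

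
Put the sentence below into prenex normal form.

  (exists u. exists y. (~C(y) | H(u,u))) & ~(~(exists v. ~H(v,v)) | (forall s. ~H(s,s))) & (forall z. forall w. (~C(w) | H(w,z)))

Push ¬ through the quantifiers and connectives to reach negation normal form:
  (exists u. exists y. (~C(y) | H(u,u))) & (exists v. ~H(v,v)) & (exists s. H(s,s)) & (forall z. forall w. (~C(w) | H(w,z)))
Pull the quantifiers to the front (each side's bound variable is not free in the other side):
  exists u. exists y. exists v. exists s. forall z. forall w. ((~C(y) | H(u,u)) & ~H(v,v) & H(s,s) & (~C(w) | H(w,z)))

exists u. exists y. exists v. exists s. forall z. forall w. ((~C(y) | H(u,u)) & ~H(v,v) & H(s,s) & (~C(w) | H(w,z)))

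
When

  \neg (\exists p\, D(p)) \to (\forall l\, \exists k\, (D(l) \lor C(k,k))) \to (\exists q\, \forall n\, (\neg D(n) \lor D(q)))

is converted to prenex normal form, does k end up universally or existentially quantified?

universal

First replace A → B with ¬A ∨ B.
  \neg \neg (\exists p\, D(p)) \lor \neg (\forall l\, \exists k\, (D(l) \lor C(k,k))) \lor (\exists q\, \forall n\, (\neg D(n) \lor D(q)))
Push ¬ through the quantifiers and connectives to reach negation normal form:
  (\exists p\, D(p)) \lor (\exists l\, \forall k\, (\neg D(l) \land \neg C(k,k))) \lor (\exists q\, \forall n\, (\neg D(n) \lor D(q)))
Finally move all quantifiers to the prefix:
  \exists p\, \exists l\, \forall k\, \exists q\, \forall n\, (D(p) \lor \neg D(l) \land \neg C(k,k) \lor \neg D(n) \lor D(q))
The quantifier \exists k sits under an odd number of negations (counting the antecedent side of each →), so it flips to \forall k.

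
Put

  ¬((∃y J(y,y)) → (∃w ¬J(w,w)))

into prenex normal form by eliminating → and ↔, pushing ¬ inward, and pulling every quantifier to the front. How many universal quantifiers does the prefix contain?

First replace A → B with ¬A ∨ B.
  ¬(¬(∃y J(y,y)) ∨ (∃w ¬J(w,w)))
Drive negations inward (¬∀x A ≡ ∃x ¬A, ¬∃x A ≡ ∀x ¬A, De Morgan for ∧/∨):
  (∃y J(y,y)) ∧ (∀w J(w,w))
All bound variables are already distinct, so no renaming is needed.
Finally move all quantifiers to the prefix:
  ∃y ∀w (J(y,y) ∧ J(w,w))
The prefix is ∃y ∀w: 1 universal, 1 existential.

1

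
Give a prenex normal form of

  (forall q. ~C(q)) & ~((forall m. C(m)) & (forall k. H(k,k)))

forall q. exists m. exists k. (~C(q) & (~C(m) | ~H(k,k)))

Drive negations inward (¬∀x A ≡ ∃x ¬A, ¬∃x A ≡ ∀x ¬A, De Morgan for ∧/∨):
  (forall q. ~C(q)) & ((exists m. ~C(m)) | (exists k. ~H(k,k)))
All bound variables are already distinct, so no renaming is needed.
Extract every quantifier outward, since the variables are now distinct and don't occur free across branches:
  forall q. exists m. exists k. (~C(q) & (~C(m) | ~H(k,k)))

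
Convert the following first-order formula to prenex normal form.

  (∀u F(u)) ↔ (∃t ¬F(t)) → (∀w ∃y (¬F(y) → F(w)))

Eliminate → and ↔ using ¬ and ∨; A ↔ B as (¬A ∨ B) ∧ (¬B ∨ A).
  (¬(∀u F(u)) ∨ ¬(∃t ¬F(t)) ∨ (∀w ∃y (¬¬F(y) ∨ F(w)))) ∧ (¬(¬(∃t ¬F(t)) ∨ (∀w ∃y (¬¬F(y) ∨ F(w)))) ∨ (∀u F(u)))
Push ¬ through the quantifiers and connectives to reach negation normal form:
  ((∃u ¬F(u)) ∨ (∀t F(t)) ∨ (∀w ∃y (F(y) ∨ F(w)))) ∧ ((∃t ¬F(t)) ∧ (∃w ∀y (¬F(y) ∧ ¬F(w))) ∨ (∀u F(u)))
Standardize variables apart so no two quantifiers bind the same name: t↦w1, w↦v, y↦x1, u↦z1.
  ((∃u ¬F(u)) ∨ (∀t F(t)) ∨ (∀w ∃y (F(y) ∨ F(w)))) ∧ ((∃w1 ¬F(w1)) ∧ (∃v ∀x1 (¬F(x1) ∧ ¬F(v))) ∨ (∀z1 F(z1)))
Extract every quantifier outward, since the variables are now distinct and don't occur free across branches:
  ∃u ∀t ∀w ∃y ∃w1 ∃v ∀x1 ∀z1 ((¬F(u) ∨ F(t) ∨ F(y) ∨ F(w)) ∧ (¬F(w1) ∧ ¬F(x1) ∧ ¬F(v) ∨ F(z1)))

∃u ∀t ∀w ∃y ∃w1 ∃v ∀x1 ∀z1 ((¬F(u) ∨ F(t) ∨ F(y) ∨ F(w)) ∧ (¬F(w1) ∧ ¬F(x1) ∧ ¬F(v) ∨ F(z1)))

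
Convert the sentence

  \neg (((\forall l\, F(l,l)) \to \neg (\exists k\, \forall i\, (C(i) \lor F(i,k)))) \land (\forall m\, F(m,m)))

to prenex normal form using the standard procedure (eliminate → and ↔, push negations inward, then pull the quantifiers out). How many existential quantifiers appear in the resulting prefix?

First replace A → B with ¬A ∨ B.
  \neg ((\neg (\forall l\, F(l,l)) \lor \neg (\exists k\, \forall i\, (C(i) \lor F(i,k)))) \land (\forall m\, F(m,m)))
Push ¬ through the quantifiers and connectives to reach negation normal form:
  (\forall l\, F(l,l)) \land (\exists k\, \forall i\, (C(i) \lor F(i,k))) \lor (\exists m\, \neg F(m,m))
All bound variables are already distinct, so no renaming is needed.
Pull the quantifiers to the front (each side's bound variable is not free in the other side):
  \forall l\, \exists k\, \forall i\, \exists m\, (F(l,l) \land (C(i) \lor F(i,k)) \lor \neg F(m,m))
The prefix is \forall l \exists k \forall i \exists m: 2 universal, 2 existential.

2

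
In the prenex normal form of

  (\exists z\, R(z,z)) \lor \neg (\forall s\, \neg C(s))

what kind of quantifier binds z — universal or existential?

Push ¬ through the quantifiers and connectives to reach negation normal form:
  (\exists z\, R(z,z)) \lor (\exists s\, C(s))
All bound variables are already distinct, so no renaming is needed.
Extract every quantifier outward, since the variables are now distinct and don't occur free across branches:
  \exists z\, \exists s\, (R(z,z) \lor C(s))
The quantifier \exists z sits under an even number of negations, so it remains existential.

existential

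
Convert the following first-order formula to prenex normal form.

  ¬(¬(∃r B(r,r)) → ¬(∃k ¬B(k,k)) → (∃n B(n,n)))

∀r ∀k ∀n (¬B(r,r) ∧ B(k,k) ∧ ¬B(n,n))

First replace A → B with ¬A ∨ B.
  ¬(¬¬(∃r B(r,r)) ∨ ¬¬(∃k ¬B(k,k)) ∨ (∃n B(n,n)))
Push ¬ through the quantifiers and connectives to reach negation normal form:
  (∀r ¬B(r,r)) ∧ (∀k B(k,k)) ∧ (∀n ¬B(n,n))
Pull the quantifiers to the front (each side's bound variable is not free in the other side):
  ∀r ∀k ∀n (¬B(r,r) ∧ B(k,k) ∧ ¬B(n,n))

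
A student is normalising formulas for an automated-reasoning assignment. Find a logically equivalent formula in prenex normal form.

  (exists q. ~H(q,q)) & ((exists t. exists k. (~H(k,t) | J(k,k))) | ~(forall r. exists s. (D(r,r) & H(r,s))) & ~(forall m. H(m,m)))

exists q. exists t. exists k. exists r. forall s. exists m. (~H(q,q) & (~H(k,t) | J(k,k) | (~D(r,r) | ~H(r,s)) & ~H(m,m)))

Push ¬ through the quantifiers and connectives to reach negation normal form:
  (exists q. ~H(q,q)) & ((exists t. exists k. (~H(k,t) | J(k,k))) | (exists r. forall s. (~D(r,r) | ~H(r,s))) & (exists m. ~H(m,m)))
All bound variables are already distinct, so no renaming is needed.
Finally move all quantifiers to the prefix:
  exists q. exists t. exists k. exists r. forall s. exists m. (~H(q,q) & (~H(k,t) | J(k,k) | (~D(r,r) | ~H(r,s)) & ~H(m,m)))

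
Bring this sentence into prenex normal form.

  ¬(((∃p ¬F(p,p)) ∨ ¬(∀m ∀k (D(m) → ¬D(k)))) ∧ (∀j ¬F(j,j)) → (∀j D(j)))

Eliminate → and ↔ using ¬ and ∨.
  ¬(¬(((∃p ¬F(p,p)) ∨ ¬(∀m ∀k (¬D(m) ∨ ¬D(k)))) ∧ (∀j ¬F(j,j))) ∨ (∀j D(j)))
Move each ¬ inward, flipping quantifiers it crosses:
  ((∃p ¬F(p,p)) ∨ (∃m ∃k (D(m) ∧ D(k)))) ∧ (∀j ¬F(j,j)) ∧ (∃j ¬D(j))
Rename bound variables to avoid capture: j↦v.
  ((∃p ¬F(p,p)) ∨ (∃m ∃k (D(m) ∧ D(k)))) ∧ (∀j ¬F(j,j)) ∧ (∃v ¬D(v))
Finally move all quantifiers to the prefix:
  ∃p ∃m ∃k ∀j ∃v ((¬F(p,p) ∨ D(m) ∧ D(k)) ∧ ¬F(j,j) ∧ ¬D(v))

∃p ∃m ∃k ∀j ∃v ((¬F(p,p) ∨ D(m) ∧ D(k)) ∧ ¬F(j,j) ∧ ¬D(v))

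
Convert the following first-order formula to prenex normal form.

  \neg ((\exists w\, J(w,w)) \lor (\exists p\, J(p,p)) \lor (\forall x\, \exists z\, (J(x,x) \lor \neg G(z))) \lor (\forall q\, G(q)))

\forall w\, \forall p\, \exists x\, \forall z\, \exists q\, (\neg J(w,w) \land \neg J(p,p) \land \neg J(x,x) \land G(z) \land \neg G(q))

Push ¬ through the quantifiers and connectives to reach negation normal form:
  (\forall w\, \neg J(w,w)) \land (\forall p\, \neg J(p,p)) \land (\exists x\, \forall z\, (\neg J(x,x) \land G(z))) \land (\exists q\, \neg G(q))
All bound variables are already distinct, so no renaming is needed.
Extract every quantifier outward, since the variables are now distinct and don't occur free across branches:
  \forall w\, \forall p\, \exists x\, \forall z\, \exists q\, (\neg J(w,w) \land \neg J(p,p) \land \neg J(x,x) \land G(z) \land \neg G(q))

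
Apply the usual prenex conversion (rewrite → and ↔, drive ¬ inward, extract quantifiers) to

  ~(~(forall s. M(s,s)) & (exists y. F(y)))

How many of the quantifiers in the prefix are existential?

0

Move each ¬ inward, flipping quantifiers it crosses:
  (forall s. M(s,s)) | (forall y. ~F(y))
Extract every quantifier outward, since the variables are now distinct and don't occur free across branches:
  forall s. forall y. (M(s,s) | ~F(y))
The prefix is forall s forall y: 2 universal, 0 existential.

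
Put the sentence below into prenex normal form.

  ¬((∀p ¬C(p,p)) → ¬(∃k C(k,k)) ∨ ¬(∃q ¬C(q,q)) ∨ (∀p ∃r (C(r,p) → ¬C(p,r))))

∀p ∃k ∃q ∃u1 ∀r (¬C(p,p) ∧ C(k,k) ∧ ¬C(q,q) ∧ C(r,u1) ∧ C(u1,r))

Rewrite implications/biconditionals: A → B as ¬A ∨ B.
  ¬(¬(∀p ¬C(p,p)) ∨ ¬(∃k C(k,k)) ∨ ¬(∃q ¬C(q,q)) ∨ (∀p ∃r (¬C(r,p) ∨ ¬C(p,r))))
Drive negations inward (¬∀x A ≡ ∃x ¬A, ¬∃x A ≡ ∀x ¬A, De Morgan for ∧/∨):
  (∀p ¬C(p,p)) ∧ (∃k C(k,k)) ∧ (∃q ¬C(q,q)) ∧ (∃p ∀r (C(r,p) ∧ C(p,r)))
Standardize variables apart so no two quantifiers bind the same name: p↦u1.
  (∀p ¬C(p,p)) ∧ (∃k C(k,k)) ∧ (∃q ¬C(q,q)) ∧ (∃u1 ∀r (C(r,u1) ∧ C(u1,r)))
Finally move all quantifiers to the prefix:
  ∀p ∃k ∃q ∃u1 ∀r (¬C(p,p) ∧ C(k,k) ∧ ¬C(q,q) ∧ C(r,u1) ∧ C(u1,r))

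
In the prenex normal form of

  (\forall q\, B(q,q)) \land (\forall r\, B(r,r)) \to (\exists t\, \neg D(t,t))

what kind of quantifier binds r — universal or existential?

Rewrite implications/biconditionals: A → B as ¬A ∨ B.
  \neg ((\forall q\, B(q,q)) \land (\forall r\, B(r,r))) \lor (\exists t\, \neg D(t,t))
Drive negations inward (¬∀x A ≡ ∃x ¬A, ¬∃x A ≡ ∀x ¬A, De Morgan for ∧/∨):
  (\exists q\, \neg B(q,q)) \lor (\exists r\, \neg B(r,r)) \lor (\exists t\, \neg D(t,t))
All bound variables are already distinct, so no renaming is needed.
Finally move all quantifiers to the prefix:
  \exists q\, \exists r\, \exists t\, (\neg B(q,q) \lor \neg B(r,r) \lor \neg D(t,t))
The quantifier \forall r sits under an odd number of negations (counting the antecedent side of each →), so it flips to \exists r.

existential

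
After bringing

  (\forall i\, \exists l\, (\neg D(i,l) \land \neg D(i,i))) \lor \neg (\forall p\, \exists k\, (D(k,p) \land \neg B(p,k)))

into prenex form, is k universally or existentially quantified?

Move each ¬ inward, flipping quantifiers it crosses:
  (\forall i\, \exists l\, (\neg D(i,l) \land \neg D(i,i))) \lor (\exists p\, \forall k\, (\neg D(k,p) \lor B(p,k)))
Extract every quantifier outward, since the variables are now distinct and don't occur free across branches:
  \forall i\, \exists l\, \exists p\, \forall k\, (\neg D(i,l) \land \neg D(i,i) \lor \neg D(k,p) \lor B(p,k))
The quantifier \exists k sits under an odd number of negations, so it flips to \forall k.

universal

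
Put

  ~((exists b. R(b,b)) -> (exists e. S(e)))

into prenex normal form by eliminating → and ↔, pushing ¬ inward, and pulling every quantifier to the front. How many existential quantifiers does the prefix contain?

Eliminate → and ↔ using ¬ and ∨.
  ~(~(exists b. R(b,b)) | (exists e. S(e)))
Drive negations inward (¬∀x A ≡ ∃x ¬A, ¬∃x A ≡ ∀x ¬A, De Morgan for ∧/∨):
  (exists b. R(b,b)) & (forall e. ~S(e))
Pull the quantifiers to the front (each side's bound variable is not free in the other side):
  exists b. forall e. (R(b,b) & ~S(e))
The prefix is exists b forall e: 1 universal, 1 existential.

1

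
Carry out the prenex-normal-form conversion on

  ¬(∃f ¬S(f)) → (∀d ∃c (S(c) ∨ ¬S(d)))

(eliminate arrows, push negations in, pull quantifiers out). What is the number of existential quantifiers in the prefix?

2

Eliminate → and ↔ using ¬ and ∨.
  ¬¬(∃f ¬S(f)) ∨ (∀d ∃c (S(c) ∨ ¬S(d)))
Drive negations inward (¬∀x A ≡ ∃x ¬A, ¬∃x A ≡ ∀x ¬A, De Morgan for ∧/∨):
  (∃f ¬S(f)) ∨ (∀d ∃c (S(c) ∨ ¬S(d)))
Finally move all quantifiers to the prefix:
  ∃f ∀d ∃c (¬S(f) ∨ S(c) ∨ ¬S(d))
The prefix is ∃f ∀d ∃c: 1 universal, 2 existential.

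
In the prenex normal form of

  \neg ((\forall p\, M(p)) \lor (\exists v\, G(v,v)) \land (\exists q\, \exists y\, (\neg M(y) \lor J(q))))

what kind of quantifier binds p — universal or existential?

Move each ¬ inward, flipping quantifiers it crosses:
  (\exists p\, \neg M(p)) \land ((\forall v\, \neg G(v,v)) \lor (\forall q\, \forall y\, (M(y) \land \neg J(q))))
All bound variables are already distinct, so no renaming is needed.
Extract every quantifier outward, since the variables are now distinct and don't occur free across branches:
  \exists p\, \forall v\, \forall q\, \forall y\, (\neg M(p) \land (\neg G(v,v) \lor M(y) \land \neg J(q)))
The quantifier \forall p sits under an odd number of negations, so it flips to \exists p.

existential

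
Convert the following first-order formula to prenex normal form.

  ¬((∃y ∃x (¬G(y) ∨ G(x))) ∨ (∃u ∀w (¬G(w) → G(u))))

Eliminate → and ↔ using ¬ and ∨.
  ¬((∃y ∃x (¬G(y) ∨ G(x))) ∨ (∃u ∀w (¬¬G(w) ∨ G(u))))
Move each ¬ inward, flipping quantifiers it crosses:
  (∀y ∀x (G(y) ∧ ¬G(x))) ∧ (∀u ∃w (¬G(w) ∧ ¬G(u)))
All bound variables are already distinct, so no renaming is needed.
Finally move all quantifiers to the prefix:
  ∀y ∀x ∀u ∃w (G(y) ∧ ¬G(x) ∧ ¬G(w) ∧ ¬G(u))

∀y ∀x ∀u ∃w (G(y) ∧ ¬G(x) ∧ ¬G(w) ∧ ¬G(u))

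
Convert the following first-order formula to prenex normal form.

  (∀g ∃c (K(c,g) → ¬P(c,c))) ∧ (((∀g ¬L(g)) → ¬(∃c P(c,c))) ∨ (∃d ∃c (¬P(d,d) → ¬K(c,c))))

∀g ∃c ∃b ∀u ∃d ∃z ((¬K(c,g) ∨ ¬P(c,c)) ∧ (L(b) ∨ ¬P(u,u) ∨ P(d,d) ∨ ¬K(z,z)))

Eliminate → and ↔ using ¬ and ∨.
  (∀g ∃c (¬K(c,g) ∨ ¬P(c,c))) ∧ (¬(∀g ¬L(g)) ∨ ¬(∃c P(c,c)) ∨ (∃d ∃c (¬¬P(d,d) ∨ ¬K(c,c))))
Move each ¬ inward, flipping quantifiers it crosses:
  (∀g ∃c (¬K(c,g) ∨ ¬P(c,c))) ∧ ((∃g L(g)) ∨ (∀c ¬P(c,c)) ∨ (∃d ∃c (P(d,d) ∨ ¬K(c,c))))
Rename bound variables to avoid capture: g↦b, c↦u, c↦z.
  (∀g ∃c (¬K(c,g) ∨ ¬P(c,c))) ∧ ((∃b L(b)) ∨ (∀u ¬P(u,u)) ∨ (∃d ∃z (P(d,d) ∨ ¬K(z,z))))
Pull the quantifiers to the front (each side's bound variable is not free in the other side):
  ∀g ∃c ∃b ∀u ∃d ∃z ((¬K(c,g) ∨ ¬P(c,c)) ∧ (L(b) ∨ ¬P(u,u) ∨ P(d,d) ∨ ¬K(z,z)))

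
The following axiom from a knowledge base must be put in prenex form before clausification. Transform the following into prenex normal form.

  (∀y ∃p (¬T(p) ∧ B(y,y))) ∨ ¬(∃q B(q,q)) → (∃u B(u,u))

First replace A → B with ¬A ∨ B.
  ¬((∀y ∃p (¬T(p) ∧ B(y,y))) ∨ ¬(∃q B(q,q))) ∨ (∃u B(u,u))
Move each ¬ inward, flipping quantifiers it crosses:
  (∃y ∀p (T(p) ∨ ¬B(y,y))) ∧ (∃q B(q,q)) ∨ (∃u B(u,u))
Finally move all quantifiers to the prefix:
  ∃y ∀p ∃q ∃u ((T(p) ∨ ¬B(y,y)) ∧ B(q,q) ∨ B(u,u))

∃y ∀p ∃q ∃u ((T(p) ∨ ¬B(y,y)) ∧ B(q,q) ∨ B(u,u))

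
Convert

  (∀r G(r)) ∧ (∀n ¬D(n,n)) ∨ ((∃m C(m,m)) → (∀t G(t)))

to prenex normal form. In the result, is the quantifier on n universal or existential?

First replace A → B with ¬A ∨ B.
  (∀r G(r)) ∧ (∀n ¬D(n,n)) ∨ ¬(∃m C(m,m)) ∨ (∀t G(t))
Move each ¬ inward, flipping quantifiers it crosses:
  (∀r G(r)) ∧ (∀n ¬D(n,n)) ∨ (∀m ¬C(m,m)) ∨ (∀t G(t))
All bound variables are already distinct, so no renaming is needed.
Pull the quantifiers to the front (each side's bound variable is not free in the other side):
  ∀r ∀n ∀m ∀t (G(r) ∧ ¬D(n,n) ∨ ¬C(m,m) ∨ G(t))
The quantifier ∀n sits under an even number of negations (counting the antecedent side of each →), so it remains universal.

universal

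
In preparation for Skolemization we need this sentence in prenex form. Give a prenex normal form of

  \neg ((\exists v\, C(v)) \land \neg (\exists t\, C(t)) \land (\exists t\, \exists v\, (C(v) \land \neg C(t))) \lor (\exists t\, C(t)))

Move each ¬ inward, flipping quantifiers it crosses:
  ((\forall v\, \neg C(v)) \lor (\exists t\, C(t)) \lor (\forall t\, \forall v\, (\neg C(v) \lor C(t)))) \land (\forall t\, \neg C(t))
Standardize variables apart so no two quantifiers bind the same name: t↦r, v↦w, t↦p.
  ((\forall v\, \neg C(v)) \lor (\exists t\, C(t)) \lor (\forall r\, \forall w\, (\neg C(w) \lor C(r)))) \land (\forall p\, \neg C(p))
Finally move all quantifiers to the prefix:
  \forall v\, \exists t\, \forall r\, \forall w\, \forall p\, ((\neg C(v) \lor C(t) \lor \neg C(w) \lor C(r)) \land \neg C(p))

\forall v\, \exists t\, \forall r\, \forall w\, \forall p\, ((\neg C(v) \lor C(t) \lor \neg C(w) \lor C(r)) \land \neg C(p))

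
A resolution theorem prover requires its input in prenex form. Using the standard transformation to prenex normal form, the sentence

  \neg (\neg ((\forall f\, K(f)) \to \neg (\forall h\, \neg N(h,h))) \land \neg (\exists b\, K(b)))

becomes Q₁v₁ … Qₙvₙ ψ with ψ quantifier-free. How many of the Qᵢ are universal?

Rewrite implications/biconditionals: A → B as ¬A ∨ B.
  \neg (\neg (\neg (\forall f\, K(f)) \lor \neg (\forall h\, \neg N(h,h))) \land \neg (\exists b\, K(b)))
Move each ¬ inward, flipping quantifiers it crosses:
  (\exists f\, \neg K(f)) \lor (\exists h\, N(h,h)) \lor (\exists b\, K(b))
Pull the quantifiers to the front (each side's bound variable is not free in the other side):
  \exists f\, \exists h\, \exists b\, (\neg K(f) \lor N(h,h) \lor K(b))
The prefix is \exists f \exists h \exists b: 0 universal, 3 existential.

0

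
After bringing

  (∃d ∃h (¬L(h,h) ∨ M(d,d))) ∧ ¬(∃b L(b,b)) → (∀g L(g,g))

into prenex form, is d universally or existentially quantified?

First replace A → B with ¬A ∨ B.
  ¬((∃d ∃h (¬L(h,h) ∨ M(d,d))) ∧ ¬(∃b L(b,b))) ∨ (∀g L(g,g))
Move each ¬ inward, flipping quantifiers it crosses:
  (∀d ∀h (L(h,h) ∧ ¬M(d,d))) ∨ (∃b L(b,b)) ∨ (∀g L(g,g))
All bound variables are already distinct, so no renaming is needed.
Finally move all quantifiers to the prefix:
  ∀d ∀h ∃b ∀g (L(h,h) ∧ ¬M(d,d) ∨ L(b,b) ∨ L(g,g))
The quantifier ∃d sits under an odd number of negations (counting the antecedent side of each →), so it flips to ∀d.

universal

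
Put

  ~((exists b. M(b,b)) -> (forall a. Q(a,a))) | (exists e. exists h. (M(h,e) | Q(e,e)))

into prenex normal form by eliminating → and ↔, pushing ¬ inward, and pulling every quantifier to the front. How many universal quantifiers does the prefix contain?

0

Rewrite implications/biconditionals: A → B as ¬A ∨ B.
  ~(~(exists b. M(b,b)) | (forall a. Q(a,a))) | (exists e. exists h. (M(h,e) | Q(e,e)))
Drive negations inward (¬∀x A ≡ ∃x ¬A, ¬∃x A ≡ ∀x ¬A, De Morgan for ∧/∨):
  (exists b. M(b,b)) & (exists a. ~Q(a,a)) | (exists e. exists h. (M(h,e) | Q(e,e)))
Finally move all quantifiers to the prefix:
  exists b. exists a. exists e. exists h. (M(b,b) & ~Q(a,a) | M(h,e) | Q(e,e))
The prefix is exists b exists a exists e exists h: 0 universal, 4 existential.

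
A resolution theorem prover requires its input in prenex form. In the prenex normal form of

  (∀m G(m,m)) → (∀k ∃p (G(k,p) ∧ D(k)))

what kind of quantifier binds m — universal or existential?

existential

First replace A → B with ¬A ∨ B.
  ¬(∀m G(m,m)) ∨ (∀k ∃p (G(k,p) ∧ D(k)))
Drive negations inward (¬∀x A ≡ ∃x ¬A, ¬∃x A ≡ ∀x ¬A, De Morgan for ∧/∨):
  (∃m ¬G(m,m)) ∨ (∀k ∃p (G(k,p) ∧ D(k)))
Extract every quantifier outward, since the variables are now distinct and don't occur free across branches:
  ∃m ∀k ∃p (¬G(m,m) ∨ G(k,p) ∧ D(k))
The quantifier ∀m sits under an odd number of negations (counting the antecedent side of each →), so it flips to ∃m.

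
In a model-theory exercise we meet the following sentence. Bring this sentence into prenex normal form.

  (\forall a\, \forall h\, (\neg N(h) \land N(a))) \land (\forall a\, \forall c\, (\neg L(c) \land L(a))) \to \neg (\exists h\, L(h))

First replace A → B with ¬A ∨ B.
  \neg ((\forall a\, \forall h\, (\neg N(h) \land N(a))) \land (\forall a\, \forall c\, (\neg L(c) \land L(a)))) \lor \neg (\exists h\, L(h))
Drive negations inward (¬∀x A ≡ ∃x ¬A, ¬∃x A ≡ ∀x ¬A, De Morgan for ∧/∨):
  (\exists a\, \exists h\, (N(h) \lor \neg N(a))) \lor (\exists a\, \exists c\, (L(c) \lor \neg L(a))) \lor (\forall h\, \neg L(h))
Standardize variables apart so no two quantifiers bind the same name: a↦y1, h↦q.
  (\exists a\, \exists h\, (N(h) \lor \neg N(a))) \lor (\exists y1\, \exists c\, (L(c) \lor \neg L(y1))) \lor (\forall q\, \neg L(q))
Pull the quantifiers to the front (each side's bound variable is not free in the other side):
  \exists a\, \exists h\, \exists y1\, \exists c\, \forall q\, (N(h) \lor \neg N(a) \lor L(c) \lor \neg L(y1) \lor \neg L(q))

\exists a\, \exists h\, \exists y1\, \exists c\, \forall q\, (N(h) \lor \neg N(a) \lor L(c) \lor \neg L(y1) \lor \neg L(q))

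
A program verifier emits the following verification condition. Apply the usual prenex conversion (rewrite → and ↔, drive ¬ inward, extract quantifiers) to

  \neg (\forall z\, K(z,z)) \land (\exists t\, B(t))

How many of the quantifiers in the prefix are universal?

Push ¬ through the quantifiers and connectives to reach negation normal form:
  (\exists z\, \neg K(z,z)) \land (\exists t\, B(t))
All bound variables are already distinct, so no renaming is needed.
Finally move all quantifiers to the prefix:
  \exists z\, \exists t\, (\neg K(z,z) \land B(t))
The prefix is \exists z \exists t: 0 universal, 2 existential.

0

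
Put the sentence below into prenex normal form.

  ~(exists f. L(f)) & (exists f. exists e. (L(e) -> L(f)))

forall f. exists z. exists e. (~L(f) & (~L(e) | L(z)))

Eliminate → and ↔ using ¬ and ∨.
  ~(exists f. L(f)) & (exists f. exists e. (~L(e) | L(f)))
Move each ¬ inward, flipping quantifiers it crosses:
  (forall f. ~L(f)) & (exists f. exists e. (~L(e) | L(f)))
Rename bound variables to avoid capture: f↦z.
  (forall f. ~L(f)) & (exists z. exists e. (~L(e) | L(z)))
Pull the quantifiers to the front (each side's bound variable is not free in the other side):
  forall f. exists z. exists e. (~L(f) & (~L(e) | L(z)))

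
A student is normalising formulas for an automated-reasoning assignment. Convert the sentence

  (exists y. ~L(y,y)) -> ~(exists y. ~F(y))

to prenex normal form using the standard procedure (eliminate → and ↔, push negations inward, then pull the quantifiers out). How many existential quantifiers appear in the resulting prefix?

0

Eliminate → and ↔ using ¬ and ∨.
  ~(exists y. ~L(y,y)) | ~(exists y. ~F(y))
Push ¬ through the quantifiers and connectives to reach negation normal form:
  (forall y. L(y,y)) | (forall y. F(y))
Standardize variables apart so no two quantifiers bind the same name: y↦w1.
  (forall y. L(y,y)) | (forall w1. F(w1))
Finally move all quantifiers to the prefix:
  forall y. forall w1. (L(y,y) | F(w1))
The prefix is forall y forall w1: 2 universal, 0 existential.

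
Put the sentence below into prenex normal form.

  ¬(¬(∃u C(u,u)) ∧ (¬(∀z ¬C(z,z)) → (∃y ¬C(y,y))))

First replace A → B with ¬A ∨ B.
  ¬(¬(∃u C(u,u)) ∧ (¬¬(∀z ¬C(z,z)) ∨ (∃y ¬C(y,y))))
Push ¬ through the quantifiers and connectives to reach negation normal form:
  (∃u C(u,u)) ∨ (∃z C(z,z)) ∧ (∀y C(y,y))
Finally move all quantifiers to the prefix:
  ∃u ∃z ∀y (C(u,u) ∨ C(z,z) ∧ C(y,y))

∃u ∃z ∀y (C(u,u) ∨ C(z,z) ∧ C(y,y))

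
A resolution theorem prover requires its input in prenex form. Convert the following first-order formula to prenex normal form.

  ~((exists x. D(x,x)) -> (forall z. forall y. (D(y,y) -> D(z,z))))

Eliminate → and ↔ using ¬ and ∨.
  ~(~(exists x. D(x,x)) | (forall z. forall y. (~D(y,y) | D(z,z))))
Move each ¬ inward, flipping quantifiers it crosses:
  (exists x. D(x,x)) & (exists z. exists y. (D(y,y) & ~D(z,z)))
All bound variables are already distinct, so no renaming is needed.
Finally move all quantifiers to the prefix:
  exists x. exists z. exists y. (D(x,x) & D(y,y) & ~D(z,z))

exists x. exists z. exists y. (D(x,x) & D(y,y) & ~D(z,z))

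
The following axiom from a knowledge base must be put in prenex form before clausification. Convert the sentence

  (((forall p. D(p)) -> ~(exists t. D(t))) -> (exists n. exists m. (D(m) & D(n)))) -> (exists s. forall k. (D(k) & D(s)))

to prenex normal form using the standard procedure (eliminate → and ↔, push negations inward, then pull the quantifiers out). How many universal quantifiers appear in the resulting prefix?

Eliminate → and ↔ using ¬ and ∨.
  ~(~(~(forall p. D(p)) | ~(exists t. D(t))) | (exists n. exists m. (D(m) & D(n)))) | (exists s. forall k. (D(k) & D(s)))
Move each ¬ inward, flipping quantifiers it crosses:
  ((exists p. ~D(p)) | (forall t. ~D(t))) & (forall n. forall m. (~D(m) | ~D(n))) | (exists s. forall k. (D(k) & D(s)))
Extract every quantifier outward, since the variables are now distinct and don't occur free across branches:
  exists p. forall t. forall n. forall m. exists s. forall k. ((~D(p) | ~D(t)) & (~D(m) | ~D(n)) | D(k) & D(s))
The prefix is exists p forall t forall n forall m exists s forall k: 4 universal, 2 existential.

4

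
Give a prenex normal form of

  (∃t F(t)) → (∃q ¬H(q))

Eliminate → and ↔ using ¬ and ∨.
  ¬(∃t F(t)) ∨ (∃q ¬H(q))
Move each ¬ inward, flipping quantifiers it crosses:
  (∀t ¬F(t)) ∨ (∃q ¬H(q))
Pull the quantifiers to the front (each side's bound variable is not free in the other side):
  ∀t ∃q (¬F(t) ∨ ¬H(q))

∀t ∃q (¬F(t) ∨ ¬H(q))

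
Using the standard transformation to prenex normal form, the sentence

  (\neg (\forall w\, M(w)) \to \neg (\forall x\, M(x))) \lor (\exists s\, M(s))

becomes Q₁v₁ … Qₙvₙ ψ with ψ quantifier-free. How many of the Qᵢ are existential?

Rewrite implications/biconditionals: A → B as ¬A ∨ B.
  \neg \neg (\forall w\, M(w)) \lor \neg (\forall x\, M(x)) \lor (\exists s\, M(s))
Drive negations inward (¬∀x A ≡ ∃x ¬A, ¬∃x A ≡ ∀x ¬A, De Morgan for ∧/∨):
  (\forall w\, M(w)) \lor (\exists x\, \neg M(x)) \lor (\exists s\, M(s))
Extract every quantifier outward, since the variables are now distinct and don't occur free across branches:
  \forall w\, \exists x\, \exists s\, (M(w) \lor \neg M(x) \lor M(s))
The prefix is \forall w \exists x \exists s: 1 universal, 2 existential.

2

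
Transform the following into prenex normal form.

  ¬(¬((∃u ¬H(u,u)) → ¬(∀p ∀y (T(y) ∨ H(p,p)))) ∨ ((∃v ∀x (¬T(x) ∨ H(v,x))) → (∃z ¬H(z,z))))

Eliminate → and ↔ using ¬ and ∨.
  ¬(¬(¬(∃u ¬H(u,u)) ∨ ¬(∀p ∀y (T(y) ∨ H(p,p)))) ∨ ¬(∃v ∀x (¬T(x) ∨ H(v,x))) ∨ (∃z ¬H(z,z)))
Move each ¬ inward, flipping quantifiers it crosses:
  ((∀u H(u,u)) ∨ (∃p ∃y (¬T(y) ∧ ¬H(p,p)))) ∧ (∃v ∀x (¬T(x) ∨ H(v,x))) ∧ (∀z H(z,z))
Pull the quantifiers to the front (each side's bound variable is not free in the other side):
  ∀u ∃p ∃y ∃v ∀x ∀z ((H(u,u) ∨ ¬T(y) ∧ ¬H(p,p)) ∧ (¬T(x) ∨ H(v,x)) ∧ H(z,z))

∀u ∃p ∃y ∃v ∀x ∀z ((H(u,u) ∨ ¬T(y) ∧ ¬H(p,p)) ∧ (¬T(x) ∨ H(v,x)) ∧ H(z,z))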